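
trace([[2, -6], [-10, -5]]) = -3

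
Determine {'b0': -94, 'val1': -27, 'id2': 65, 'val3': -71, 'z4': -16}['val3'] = -71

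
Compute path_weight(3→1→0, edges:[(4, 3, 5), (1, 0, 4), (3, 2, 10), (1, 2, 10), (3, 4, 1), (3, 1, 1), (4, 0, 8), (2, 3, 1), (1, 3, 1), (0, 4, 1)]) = w(3→1)=1 + w(1→0)=4
= 5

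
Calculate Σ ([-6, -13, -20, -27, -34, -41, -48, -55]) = -244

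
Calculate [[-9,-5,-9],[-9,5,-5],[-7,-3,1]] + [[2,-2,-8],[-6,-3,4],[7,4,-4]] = [[-7, -7, -17], [-15, 2, -1], [0, 1, -3]]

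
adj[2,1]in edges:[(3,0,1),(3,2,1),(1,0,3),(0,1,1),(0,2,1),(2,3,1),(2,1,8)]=8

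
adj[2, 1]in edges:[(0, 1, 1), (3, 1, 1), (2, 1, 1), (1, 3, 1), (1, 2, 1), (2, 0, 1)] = 1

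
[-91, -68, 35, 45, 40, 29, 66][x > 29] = [35, 45, 40, 66]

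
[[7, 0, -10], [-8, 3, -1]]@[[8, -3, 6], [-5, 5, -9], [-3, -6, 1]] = [[86, 39, 32], [-76, 45, -76]]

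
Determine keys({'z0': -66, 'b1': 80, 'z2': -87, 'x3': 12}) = ['z0', 'b1', 'z2', 'x3']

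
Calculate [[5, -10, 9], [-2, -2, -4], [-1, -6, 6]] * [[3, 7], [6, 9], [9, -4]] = [[36, -91], [-54, -16], [15, -85]]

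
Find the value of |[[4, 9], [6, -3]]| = (4)*(-3) - (9)*(6)
= -66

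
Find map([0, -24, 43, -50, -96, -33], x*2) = [0, -48, 86, -100, -192, -66]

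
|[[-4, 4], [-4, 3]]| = 4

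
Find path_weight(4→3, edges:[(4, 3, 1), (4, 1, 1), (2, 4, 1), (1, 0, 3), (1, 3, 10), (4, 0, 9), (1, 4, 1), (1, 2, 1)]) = 1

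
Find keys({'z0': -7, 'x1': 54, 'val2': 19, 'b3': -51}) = ['z0', 'x1', 'val2', 'b3']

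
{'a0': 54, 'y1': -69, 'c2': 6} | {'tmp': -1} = {'a0': 54, 'y1': -69, 'c2': 6, 'tmp': -1}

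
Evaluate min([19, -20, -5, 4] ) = -20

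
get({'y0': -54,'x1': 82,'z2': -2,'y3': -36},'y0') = -54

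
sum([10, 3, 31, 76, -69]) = 51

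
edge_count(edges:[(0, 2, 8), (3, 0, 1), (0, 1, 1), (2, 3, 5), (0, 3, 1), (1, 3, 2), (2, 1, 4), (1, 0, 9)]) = 8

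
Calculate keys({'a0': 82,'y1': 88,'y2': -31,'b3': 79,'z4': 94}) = ['a0', 'y1', 'y2', 'b3', 'z4']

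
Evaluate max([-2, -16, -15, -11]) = -2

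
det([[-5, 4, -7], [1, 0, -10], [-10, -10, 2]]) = (1)*(-5)*det([[0, -10], [-10, 2]]) + (-1)*(4)*det([[1, -10], [-10, 2]]) + (1)*(-7)*det([[1, 0], [-10, -10]])
= 500 + 392 + 70
= 962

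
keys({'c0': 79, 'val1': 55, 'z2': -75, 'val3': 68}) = ['c0', 'val1', 'z2', 'val3']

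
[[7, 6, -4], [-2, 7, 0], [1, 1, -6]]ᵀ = [[7, -2, 1], [6, 7, 1], [-4, 0, -6]]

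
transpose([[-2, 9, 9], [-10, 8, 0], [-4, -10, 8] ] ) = [[-2, -10, -4], [9, 8, -10], [9, 0, 8]]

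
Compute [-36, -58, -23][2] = -23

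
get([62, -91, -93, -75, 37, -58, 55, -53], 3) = -75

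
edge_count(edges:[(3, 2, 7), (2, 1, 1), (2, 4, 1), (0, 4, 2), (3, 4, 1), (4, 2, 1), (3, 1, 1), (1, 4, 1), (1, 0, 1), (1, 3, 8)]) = 10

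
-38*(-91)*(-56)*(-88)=17041024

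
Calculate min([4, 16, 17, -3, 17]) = -3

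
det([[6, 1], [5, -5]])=(6)*(-5) - (1)*(5)
= -35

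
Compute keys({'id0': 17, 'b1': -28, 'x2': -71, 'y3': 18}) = ['id0', 'b1', 'x2', 'y3']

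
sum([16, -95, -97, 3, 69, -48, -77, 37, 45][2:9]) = slice → [-97, 3, 69, -48, -77, 37, 45]
(-97) + 3 + 69 + (-48) + (-77) + 37 + 45
= -68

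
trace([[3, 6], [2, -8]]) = -5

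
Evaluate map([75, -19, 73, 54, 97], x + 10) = [85, -9, 83, 64, 107]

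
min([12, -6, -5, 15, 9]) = -6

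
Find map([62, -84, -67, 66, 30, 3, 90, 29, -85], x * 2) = 62*2=124, -84*2=-168, -67*2=-134, 66*2=132, 30*2=60, 3*2=6, 90*2=180, 29*2=58, -85*2=-170
= [124, -168, -134, 132, 60, 6, 180, 58, -170]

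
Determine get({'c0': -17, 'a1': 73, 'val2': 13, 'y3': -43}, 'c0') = -17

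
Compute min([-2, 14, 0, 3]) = -2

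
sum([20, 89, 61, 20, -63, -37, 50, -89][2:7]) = 31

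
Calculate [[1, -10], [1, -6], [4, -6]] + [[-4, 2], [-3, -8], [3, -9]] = [[-3, -8], [-2, -14], [7, -15]]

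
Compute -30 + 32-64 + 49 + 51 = 38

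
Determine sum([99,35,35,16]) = 99 + 35 + 35 + 16
= 185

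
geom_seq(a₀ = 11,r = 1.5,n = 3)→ [11.0, 16.5, 24.75]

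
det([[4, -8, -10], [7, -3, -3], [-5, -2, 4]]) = 322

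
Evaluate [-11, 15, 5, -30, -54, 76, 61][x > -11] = [15, 5, 76, 61]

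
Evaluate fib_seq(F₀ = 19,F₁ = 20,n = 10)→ F_2 = F_1 + F_0 = 39
F_3 = F_2 + F_1 = 59
F_4 = F_3 + F_2 = 98
...
= [19, 20, 39, 59, 98, 157, 255, 412, 667, 1079]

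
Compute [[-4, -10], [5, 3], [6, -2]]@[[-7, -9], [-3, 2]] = [[58, 16], [-44, -39], [-36, -58]]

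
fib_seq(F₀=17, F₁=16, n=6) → F_2 = F_1 + F_0 = 33
F_3 = F_2 + F_1 = 49
F_4 = F_3 + F_2 = 82
...
= [17, 16, 33, 49, 82, 131]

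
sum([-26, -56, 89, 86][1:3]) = 33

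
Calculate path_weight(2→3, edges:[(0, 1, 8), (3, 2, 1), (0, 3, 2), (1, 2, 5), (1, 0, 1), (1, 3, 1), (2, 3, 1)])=w(2→3)=1
= 1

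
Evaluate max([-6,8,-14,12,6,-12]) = 12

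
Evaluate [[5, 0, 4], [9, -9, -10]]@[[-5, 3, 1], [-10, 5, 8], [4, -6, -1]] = C[0][0] = (5)*(-5) + (0)*(-10) + (4)*(4) = -9
C[0][1] = (5)*(3) + (0)*(5) + (4)*(-6) = -9
C[0][2] = (5)*(1) + (0)*(8) + (4)*(-1) = 1
C[1][0] = (9)*(-5) + (-9)*(-10) + (-10)*(4) = 5
C[1][1] = (9)*(3) + (-9)*(5) + (-10)*(-6) = 42
C[1][2] = (9)*(1) + (-9)*(8) + (-10)*(-1) = -53
= [[-9, -9, 1], [5, 42, -53]]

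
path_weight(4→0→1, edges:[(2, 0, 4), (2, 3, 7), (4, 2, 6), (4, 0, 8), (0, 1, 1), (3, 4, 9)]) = w(4→0)=8 + w(0→1)=1
= 9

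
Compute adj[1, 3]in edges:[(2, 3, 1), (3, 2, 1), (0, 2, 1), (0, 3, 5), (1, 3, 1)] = 1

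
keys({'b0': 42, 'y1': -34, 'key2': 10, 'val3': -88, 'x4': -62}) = ['b0', 'y1', 'key2', 'val3', 'x4']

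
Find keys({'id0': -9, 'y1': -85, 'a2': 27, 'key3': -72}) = ['id0', 'y1', 'a2', 'key3']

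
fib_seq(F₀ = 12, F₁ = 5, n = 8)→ [12, 5, 17, 22, 39, 61, 100, 161]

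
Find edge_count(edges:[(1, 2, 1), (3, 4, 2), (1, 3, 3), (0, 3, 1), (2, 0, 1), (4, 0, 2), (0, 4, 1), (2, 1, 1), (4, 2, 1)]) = 9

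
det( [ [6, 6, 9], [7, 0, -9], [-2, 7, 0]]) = (1)*(6)*det([[0, -9], [7, 0]]) + (-1)*(6)*det([[7, -9], [-2, 0]]) + (1)*(9)*det([[7, 0], [-2, 7]])
= 378 + 108 + 441
= 927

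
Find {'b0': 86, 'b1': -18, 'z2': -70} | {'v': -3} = {'b0': 86, 'b1': -18, 'z2': -70, 'v': -3}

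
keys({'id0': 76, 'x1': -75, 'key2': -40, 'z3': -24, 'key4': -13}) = ['id0', 'x1', 'key2', 'z3', 'key4']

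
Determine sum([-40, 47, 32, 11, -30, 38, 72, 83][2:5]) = 13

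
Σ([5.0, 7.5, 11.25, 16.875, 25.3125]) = 65.9375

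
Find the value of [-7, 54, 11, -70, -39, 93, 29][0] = -7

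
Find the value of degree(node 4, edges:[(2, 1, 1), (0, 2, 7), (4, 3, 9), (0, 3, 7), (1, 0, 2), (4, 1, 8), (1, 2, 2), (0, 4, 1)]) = 3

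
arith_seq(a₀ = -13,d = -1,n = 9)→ [-13, -14, -15, -16, -17, -18, -19, -20, -21]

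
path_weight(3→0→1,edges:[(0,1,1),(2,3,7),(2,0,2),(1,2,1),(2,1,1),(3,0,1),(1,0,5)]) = 2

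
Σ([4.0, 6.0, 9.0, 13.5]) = 32.5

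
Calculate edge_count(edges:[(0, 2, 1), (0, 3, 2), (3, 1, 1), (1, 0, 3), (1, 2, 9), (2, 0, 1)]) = 6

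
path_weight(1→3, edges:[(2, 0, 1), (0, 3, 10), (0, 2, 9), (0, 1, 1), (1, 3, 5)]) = w(1→3)=5
= 5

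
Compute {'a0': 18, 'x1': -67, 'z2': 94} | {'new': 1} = {'a0': 18, 'x1': -67, 'z2': 94, 'new': 1}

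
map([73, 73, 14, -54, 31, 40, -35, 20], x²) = [5329, 5329, 196, 2916, 961, 1600, 1225, 400]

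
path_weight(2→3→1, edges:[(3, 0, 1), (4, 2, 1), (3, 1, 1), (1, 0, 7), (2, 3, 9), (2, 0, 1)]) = w(2→3)=9 + w(3→1)=1
= 10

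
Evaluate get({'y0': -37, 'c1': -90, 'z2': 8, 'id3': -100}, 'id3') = -100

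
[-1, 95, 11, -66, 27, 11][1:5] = [95, 11, -66, 27]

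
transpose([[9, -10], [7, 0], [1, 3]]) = [[9, 7, 1], [-10, 0, 3]]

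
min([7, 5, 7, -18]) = -18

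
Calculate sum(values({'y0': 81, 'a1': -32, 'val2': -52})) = 81 + (-32) + (-52)
= -3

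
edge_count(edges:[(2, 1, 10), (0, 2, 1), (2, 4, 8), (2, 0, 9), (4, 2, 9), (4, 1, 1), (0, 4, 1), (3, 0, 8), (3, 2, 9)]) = 9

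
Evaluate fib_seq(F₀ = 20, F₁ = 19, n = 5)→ [20, 19, 39, 58, 97]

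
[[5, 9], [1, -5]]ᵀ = [[5, 1], [9, -5]]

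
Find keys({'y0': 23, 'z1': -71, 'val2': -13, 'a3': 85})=['y0', 'z1', 'val2', 'a3']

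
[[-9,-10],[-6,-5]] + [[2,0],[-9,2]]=[[-7, -10], [-15, -3]]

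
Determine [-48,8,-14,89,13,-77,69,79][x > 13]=[89, 69, 79]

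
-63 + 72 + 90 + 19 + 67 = 185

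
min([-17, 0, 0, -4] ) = -17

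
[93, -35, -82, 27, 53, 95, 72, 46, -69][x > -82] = keep x where x > -82: 93✓, -35✓, -82✗, 27✓, 53✓, 95✓, 72✓, 46✓, -69✓
= [93, -35, 27, 53, 95, 72, 46, -69]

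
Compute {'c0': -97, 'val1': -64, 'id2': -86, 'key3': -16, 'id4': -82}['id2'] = -86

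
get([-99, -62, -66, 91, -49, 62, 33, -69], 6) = 33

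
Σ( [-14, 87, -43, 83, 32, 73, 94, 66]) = (-14) + 87 + (-43) + 83 + 32 + 73 + 94 + 66
= 378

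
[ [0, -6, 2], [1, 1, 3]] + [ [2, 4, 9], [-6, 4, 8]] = [[2, -2, 11], [-5, 5, 11]]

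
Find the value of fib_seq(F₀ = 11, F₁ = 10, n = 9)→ F_2 = F_1 + F_0 = 21
F_3 = F_2 + F_1 = 31
F_4 = F_3 + F_2 = 52
...
= [11, 10, 21, 31, 52, 83, 135, 218, 353]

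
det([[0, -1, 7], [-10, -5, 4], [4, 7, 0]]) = -366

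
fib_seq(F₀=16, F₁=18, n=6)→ [16, 18, 34, 52, 86, 138]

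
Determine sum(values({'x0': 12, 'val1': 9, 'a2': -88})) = -67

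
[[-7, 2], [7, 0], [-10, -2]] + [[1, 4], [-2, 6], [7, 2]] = [[-6, 6], [5, 6], [-3, 0]]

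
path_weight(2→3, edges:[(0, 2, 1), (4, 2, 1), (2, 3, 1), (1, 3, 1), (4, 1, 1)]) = 1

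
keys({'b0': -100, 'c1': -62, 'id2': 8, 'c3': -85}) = ['b0', 'c1', 'id2', 'c3']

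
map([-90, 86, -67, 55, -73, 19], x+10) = -90+10=-80, 86+10=96, -67+10=-57, 55+10=65, -73+10=-63, 19+10=29
= [-80, 96, -57, 65, -63, 29]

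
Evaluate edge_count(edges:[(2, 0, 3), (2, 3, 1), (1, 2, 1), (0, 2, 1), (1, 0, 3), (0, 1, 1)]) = 6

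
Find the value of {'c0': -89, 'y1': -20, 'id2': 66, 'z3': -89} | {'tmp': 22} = {'c0': -89, 'y1': -20, 'id2': 66, 'z3': -89, 'tmp': 22}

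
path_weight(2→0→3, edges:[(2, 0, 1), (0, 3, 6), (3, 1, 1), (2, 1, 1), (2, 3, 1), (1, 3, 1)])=7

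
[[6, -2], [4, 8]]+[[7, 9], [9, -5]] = [[13, 7], [13, 3]]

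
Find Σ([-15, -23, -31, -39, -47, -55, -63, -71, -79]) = (-15) + (-23) + (-31) + (-39) + (-47) + (-55) + (-63) + (-71) + (-79)
= -423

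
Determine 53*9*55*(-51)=-1337985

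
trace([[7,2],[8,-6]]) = diagonal: 7 + (-6)
= 1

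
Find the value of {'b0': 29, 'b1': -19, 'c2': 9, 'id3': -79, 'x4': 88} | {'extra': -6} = {'b0': 29, 'b1': -19, 'c2': 9, 'id3': -79, 'x4': 88, 'extra': -6}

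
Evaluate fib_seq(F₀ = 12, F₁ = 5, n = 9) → [12, 5, 17, 22, 39, 61, 100, 161, 261]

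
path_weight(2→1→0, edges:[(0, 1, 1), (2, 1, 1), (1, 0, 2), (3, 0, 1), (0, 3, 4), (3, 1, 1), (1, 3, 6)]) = 3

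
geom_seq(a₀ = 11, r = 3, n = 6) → a_0 = 11*3^0 = 11
a_1 = 11*3^1 = 33
a_2 = 11*3^2 = 99
...
= [11, 33, 99, 297, 891, 2673]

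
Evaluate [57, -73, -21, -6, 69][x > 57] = keep x where x > 57: 57✗, -73✗, -21✗, -6✗, 69✓
= [69]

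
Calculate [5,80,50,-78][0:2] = [5, 80]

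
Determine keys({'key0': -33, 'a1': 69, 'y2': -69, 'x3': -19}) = ['key0', 'a1', 'y2', 'x3']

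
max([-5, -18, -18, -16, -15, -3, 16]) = 16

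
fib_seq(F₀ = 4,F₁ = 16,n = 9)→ F_2 = F_1 + F_0 = 20
F_3 = F_2 + F_1 = 36
F_4 = F_3 + F_2 = 56
...
= [4, 16, 20, 36, 56, 92, 148, 240, 388]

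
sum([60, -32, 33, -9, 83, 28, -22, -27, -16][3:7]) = 80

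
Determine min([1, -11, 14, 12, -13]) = -13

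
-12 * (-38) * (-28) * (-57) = 727776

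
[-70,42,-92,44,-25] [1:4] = [42, -92, 44]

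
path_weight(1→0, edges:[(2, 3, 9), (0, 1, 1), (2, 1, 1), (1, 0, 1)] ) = 1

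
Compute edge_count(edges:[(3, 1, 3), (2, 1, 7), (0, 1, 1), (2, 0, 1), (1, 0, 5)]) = 5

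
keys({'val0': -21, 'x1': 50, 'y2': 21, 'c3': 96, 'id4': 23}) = ['val0', 'x1', 'y2', 'c3', 'id4']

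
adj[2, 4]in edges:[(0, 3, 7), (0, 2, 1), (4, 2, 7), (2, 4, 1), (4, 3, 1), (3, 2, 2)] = 1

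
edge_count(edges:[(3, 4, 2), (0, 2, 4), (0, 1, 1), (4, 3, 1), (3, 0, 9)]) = 5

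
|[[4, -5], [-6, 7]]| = (4)*(7) - (-5)*(-6)
= -2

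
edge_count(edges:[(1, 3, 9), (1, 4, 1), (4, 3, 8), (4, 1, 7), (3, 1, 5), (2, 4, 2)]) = 6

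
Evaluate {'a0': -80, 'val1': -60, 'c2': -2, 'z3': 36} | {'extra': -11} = {'a0': -80, 'val1': -60, 'c2': -2, 'z3': 36, 'extra': -11}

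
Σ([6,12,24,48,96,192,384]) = 762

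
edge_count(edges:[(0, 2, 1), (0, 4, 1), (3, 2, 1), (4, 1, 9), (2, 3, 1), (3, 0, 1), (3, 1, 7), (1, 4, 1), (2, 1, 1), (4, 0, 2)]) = 10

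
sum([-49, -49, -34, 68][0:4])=slice → [-49, -49, -34, 68]
(-49) + (-49) + (-34) + 68
= -64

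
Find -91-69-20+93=-87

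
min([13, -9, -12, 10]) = -12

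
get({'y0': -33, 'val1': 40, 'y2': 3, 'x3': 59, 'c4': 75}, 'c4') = 75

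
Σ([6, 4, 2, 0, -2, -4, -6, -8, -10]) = -18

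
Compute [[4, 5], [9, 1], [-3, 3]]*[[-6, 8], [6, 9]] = [[6, 77], [-48, 81], [36, 3]]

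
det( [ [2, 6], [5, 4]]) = -22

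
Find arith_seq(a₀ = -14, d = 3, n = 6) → a_0 = -14 + 0*3 = -14
a_1 = -14 + 1*3 = -11
a_2 = -14 + 2*3 = -8
...
= [-14, -11, -8, -5, -2, 1]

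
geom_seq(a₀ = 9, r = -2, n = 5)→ a_0 = 9*(-2)^0 = 9
a_1 = 9*(-2)^1 = -18
a_2 = 9*(-2)^2 = 36
...
= [9, -18, 36, -72, 144]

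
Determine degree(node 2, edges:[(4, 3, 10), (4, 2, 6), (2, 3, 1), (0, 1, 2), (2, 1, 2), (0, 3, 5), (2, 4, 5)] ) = 4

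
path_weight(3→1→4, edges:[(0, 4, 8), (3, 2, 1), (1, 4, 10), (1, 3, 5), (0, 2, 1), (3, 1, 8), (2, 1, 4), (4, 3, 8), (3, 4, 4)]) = 18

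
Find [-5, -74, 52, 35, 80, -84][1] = -74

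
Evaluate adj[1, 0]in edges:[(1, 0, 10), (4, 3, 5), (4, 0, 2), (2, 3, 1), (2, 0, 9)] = 10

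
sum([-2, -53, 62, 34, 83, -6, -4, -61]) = 53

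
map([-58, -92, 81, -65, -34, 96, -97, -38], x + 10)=-58+10=-48, -92+10=-82, 81+10=91, -65+10=-55, -34+10=-24, 96+10=106, -97+10=-87, -38+10=-28
= [-48, -82, 91, -55, -24, 106, -87, -28]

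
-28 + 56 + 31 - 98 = -39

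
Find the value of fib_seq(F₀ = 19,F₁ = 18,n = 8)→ [19, 18, 37, 55, 92, 147, 239, 386]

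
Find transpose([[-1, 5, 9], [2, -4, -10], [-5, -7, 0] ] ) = [[-1, 2, -5], [5, -4, -7], [9, -10, 0]]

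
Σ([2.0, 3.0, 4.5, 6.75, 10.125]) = 26.375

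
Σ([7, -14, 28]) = 21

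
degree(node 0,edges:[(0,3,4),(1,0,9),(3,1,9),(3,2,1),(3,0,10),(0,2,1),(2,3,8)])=incident: (0,3), (1,0), (3,0), (0,2)
= 4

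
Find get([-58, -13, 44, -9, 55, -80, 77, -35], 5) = -80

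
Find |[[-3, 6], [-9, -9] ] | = (-3)*(-9) - (6)*(-9)
= 81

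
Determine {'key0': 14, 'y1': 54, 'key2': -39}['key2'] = -39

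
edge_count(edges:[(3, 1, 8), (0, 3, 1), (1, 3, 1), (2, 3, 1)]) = 4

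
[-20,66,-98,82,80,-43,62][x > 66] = keep x where x > 66: -20✗, 66✗, -98✗, 82✓, 80✓, -43✗, 62✗
= [82, 80]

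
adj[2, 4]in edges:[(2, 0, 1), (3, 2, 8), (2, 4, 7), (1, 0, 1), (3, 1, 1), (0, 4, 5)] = 7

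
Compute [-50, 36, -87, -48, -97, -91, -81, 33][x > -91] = keep x where x > -91: -50✓, 36✓, -87✓, -48✓, -97✗, -91✗, -81✓, 33✓
= [-50, 36, -87, -48, -81, 33]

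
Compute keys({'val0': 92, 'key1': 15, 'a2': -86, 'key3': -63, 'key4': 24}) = ['val0', 'key1', 'a2', 'key3', 'key4']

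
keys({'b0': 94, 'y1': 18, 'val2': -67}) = ['b0', 'y1', 'val2']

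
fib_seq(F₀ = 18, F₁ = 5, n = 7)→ F_2 = F_1 + F_0 = 23
F_3 = F_2 + F_1 = 28
F_4 = F_3 + F_2 = 51
...
= [18, 5, 23, 28, 51, 79, 130]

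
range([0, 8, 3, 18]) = 18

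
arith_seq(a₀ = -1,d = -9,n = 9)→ a_0 = -1 + 0*-9 = -1
a_1 = -1 + 1*-9 = -10
a_2 = -1 + 2*-9 = -19
...
= [-1, -10, -19, -28, -37, -46, -55, -64, -73]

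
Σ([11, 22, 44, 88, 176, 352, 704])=11 + 22 + 44 + 88 + 176 + 352 + 704
= 1397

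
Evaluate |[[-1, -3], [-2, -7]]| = (-1)*(-7) - (-3)*(-2)
= 1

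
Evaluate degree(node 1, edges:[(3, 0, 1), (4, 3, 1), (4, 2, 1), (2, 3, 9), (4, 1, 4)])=1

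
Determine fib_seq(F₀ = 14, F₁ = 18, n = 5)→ [14, 18, 32, 50, 82]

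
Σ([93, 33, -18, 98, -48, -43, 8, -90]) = 93 + 33 + (-18) + 98 + (-48) + (-43) + 8 + (-90)
= 33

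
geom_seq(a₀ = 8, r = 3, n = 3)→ [8, 24, 72]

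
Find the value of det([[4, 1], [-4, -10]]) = -36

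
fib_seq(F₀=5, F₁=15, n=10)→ F_2 = F_1 + F_0 = 20
F_3 = F_2 + F_1 = 35
F_4 = F_3 + F_2 = 55
...
= [5, 15, 20, 35, 55, 90, 145, 235, 380, 615]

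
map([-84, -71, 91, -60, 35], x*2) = -84*2=-168, -71*2=-142, 91*2=182, -60*2=-120, 35*2=70
= [-168, -142, 182, -120, 70]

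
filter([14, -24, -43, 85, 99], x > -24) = [14, 85, 99]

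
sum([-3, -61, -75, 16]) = -123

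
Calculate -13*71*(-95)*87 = 7628595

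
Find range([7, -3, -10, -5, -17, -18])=25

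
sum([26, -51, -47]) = 26 + (-51) + (-47)
= -72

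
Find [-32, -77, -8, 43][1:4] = [-77, -8, 43]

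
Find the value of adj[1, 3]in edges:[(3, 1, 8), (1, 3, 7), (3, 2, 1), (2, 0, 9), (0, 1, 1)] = 7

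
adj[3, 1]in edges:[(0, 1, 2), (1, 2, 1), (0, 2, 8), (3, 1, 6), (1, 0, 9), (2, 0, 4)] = 6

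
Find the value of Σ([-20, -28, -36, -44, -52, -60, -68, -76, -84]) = (-20) + (-28) + (-36) + (-44) + (-52) + (-60) + (-68) + (-76) + (-84)
= -468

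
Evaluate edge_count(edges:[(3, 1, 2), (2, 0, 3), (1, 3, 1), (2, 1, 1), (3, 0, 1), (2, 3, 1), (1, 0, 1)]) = 7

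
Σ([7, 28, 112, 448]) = 7 + 28 + 112 + 448
= 595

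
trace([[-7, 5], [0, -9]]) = -16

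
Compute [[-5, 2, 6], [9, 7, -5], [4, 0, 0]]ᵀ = [[-5, 9, 4], [2, 7, 0], [6, -5, 0]]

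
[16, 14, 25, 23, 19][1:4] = [14, 25, 23]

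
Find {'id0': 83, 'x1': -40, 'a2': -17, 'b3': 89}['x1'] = -40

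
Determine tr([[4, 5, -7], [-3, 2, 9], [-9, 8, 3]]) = 9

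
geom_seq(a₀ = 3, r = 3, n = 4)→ [3, 9, 27, 81]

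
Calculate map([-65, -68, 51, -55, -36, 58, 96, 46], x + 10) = [-55, -58, 61, -45, -26, 68, 106, 56]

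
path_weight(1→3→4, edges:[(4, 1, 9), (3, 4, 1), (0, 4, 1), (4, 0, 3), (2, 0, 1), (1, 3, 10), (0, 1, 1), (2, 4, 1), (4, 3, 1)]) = w(1→3)=10 + w(3→4)=1
= 11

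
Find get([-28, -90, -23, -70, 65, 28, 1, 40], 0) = -28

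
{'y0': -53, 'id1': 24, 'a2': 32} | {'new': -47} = {'y0': -53, 'id1': 24, 'a2': 32, 'new': -47}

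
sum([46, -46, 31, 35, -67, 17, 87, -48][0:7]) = slice → [46, -46, 31, 35, -67, 17, 87]
46 + (-46) + 31 + 35 + (-67) + 17 + 87
= 103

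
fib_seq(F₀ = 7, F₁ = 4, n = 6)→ [7, 4, 11, 15, 26, 41]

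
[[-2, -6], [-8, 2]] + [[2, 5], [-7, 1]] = [[0, -1], [-15, 3]]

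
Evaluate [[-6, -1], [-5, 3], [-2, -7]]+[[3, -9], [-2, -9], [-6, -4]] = [[-3, -10], [-7, -6], [-8, -11]]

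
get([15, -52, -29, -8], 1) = -52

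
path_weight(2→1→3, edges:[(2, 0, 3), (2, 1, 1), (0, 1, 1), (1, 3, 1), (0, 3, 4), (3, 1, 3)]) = w(2→1)=1 + w(1→3)=1
= 2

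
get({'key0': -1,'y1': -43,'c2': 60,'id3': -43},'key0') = -1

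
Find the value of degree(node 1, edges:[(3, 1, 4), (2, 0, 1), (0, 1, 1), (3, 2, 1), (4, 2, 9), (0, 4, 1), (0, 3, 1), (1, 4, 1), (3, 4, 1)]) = incident: (3,1), (0,1), (1,4)
= 3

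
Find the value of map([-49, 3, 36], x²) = (-49)²=2401, (3)²=9, (36)²=1296
= [2401, 9, 1296]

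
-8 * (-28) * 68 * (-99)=-1507968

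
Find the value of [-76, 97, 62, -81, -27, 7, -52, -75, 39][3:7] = [-81, -27, 7, -52]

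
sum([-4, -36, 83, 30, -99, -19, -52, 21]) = (-4) + (-36) + 83 + 30 + (-99) + (-19) + (-52) + 21
= -76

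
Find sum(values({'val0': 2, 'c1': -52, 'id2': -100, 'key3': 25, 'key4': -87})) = 2 + (-52) + (-100) + 25 + (-87)
= -212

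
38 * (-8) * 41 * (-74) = 922336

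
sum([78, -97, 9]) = 78 + (-97) + 9
= -10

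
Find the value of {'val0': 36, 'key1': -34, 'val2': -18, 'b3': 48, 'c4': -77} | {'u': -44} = {'val0': 36, 'key1': -34, 'val2': -18, 'b3': 48, 'c4': -77, 'u': -44}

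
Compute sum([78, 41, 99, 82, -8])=78 + 41 + 99 + 82 + (-8)
= 292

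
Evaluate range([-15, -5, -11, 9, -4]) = 24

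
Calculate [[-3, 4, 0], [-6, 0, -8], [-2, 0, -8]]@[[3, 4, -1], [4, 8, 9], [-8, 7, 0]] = [[7, 20, 39], [46, -80, 6], [58, -64, 2]]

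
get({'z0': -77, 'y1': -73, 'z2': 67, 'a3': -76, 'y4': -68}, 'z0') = -77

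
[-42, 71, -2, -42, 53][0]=-42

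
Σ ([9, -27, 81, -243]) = 9 + -27 + 81 + -243
= -180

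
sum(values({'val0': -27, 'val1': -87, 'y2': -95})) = (-27) + (-87) + (-95)
= -209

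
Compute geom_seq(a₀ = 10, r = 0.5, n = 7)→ a_0 = 10*0.5^0 = 10.0
a_1 = 10*0.5^1 = 5.0
a_2 = 10*0.5^2 = 2.5
...
= [10.0, 5.0, 2.5, 1.25, 0.625, 0.3125, 0.15625]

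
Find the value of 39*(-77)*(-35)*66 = 6936930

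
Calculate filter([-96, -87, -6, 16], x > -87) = [-6, 16]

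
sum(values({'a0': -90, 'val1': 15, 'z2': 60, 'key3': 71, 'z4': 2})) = (-90) + 15 + 60 + 71 + 2
= 58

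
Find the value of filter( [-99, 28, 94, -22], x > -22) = keep x where x > -22: -99✗, 28✓, 94✓, -22✗
= [28, 94]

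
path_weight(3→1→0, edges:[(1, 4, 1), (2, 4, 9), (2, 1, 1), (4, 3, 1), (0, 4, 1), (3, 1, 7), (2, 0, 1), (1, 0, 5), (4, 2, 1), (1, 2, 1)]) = w(3→1)=7 + w(1→0)=5
= 12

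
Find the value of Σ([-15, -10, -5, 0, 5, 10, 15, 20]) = 20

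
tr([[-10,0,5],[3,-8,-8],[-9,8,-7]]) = diagonal: (-10) + (-8) + (-7)
= -25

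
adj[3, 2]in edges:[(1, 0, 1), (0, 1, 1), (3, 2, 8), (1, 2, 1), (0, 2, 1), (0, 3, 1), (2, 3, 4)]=8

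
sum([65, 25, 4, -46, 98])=65 + 25 + 4 + (-46) + 98
= 146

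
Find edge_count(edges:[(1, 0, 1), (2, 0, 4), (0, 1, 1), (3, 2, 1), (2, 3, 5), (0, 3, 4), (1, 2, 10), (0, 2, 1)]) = 8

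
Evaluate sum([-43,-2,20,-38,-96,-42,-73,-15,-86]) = -375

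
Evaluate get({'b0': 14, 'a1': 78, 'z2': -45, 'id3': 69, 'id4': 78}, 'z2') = -45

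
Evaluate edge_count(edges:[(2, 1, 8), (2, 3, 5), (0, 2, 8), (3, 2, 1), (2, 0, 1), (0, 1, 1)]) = 6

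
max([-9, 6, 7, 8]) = 8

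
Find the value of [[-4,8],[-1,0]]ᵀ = [[-4, -1], [8, 0]]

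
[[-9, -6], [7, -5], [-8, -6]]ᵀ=[[-9, 7, -8], [-6, -5, -6]]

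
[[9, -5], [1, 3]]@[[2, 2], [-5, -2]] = [[43, 28], [-13, -4]]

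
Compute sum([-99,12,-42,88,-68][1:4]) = slice → [12, -42, 88]
12 + (-42) + 88
= 58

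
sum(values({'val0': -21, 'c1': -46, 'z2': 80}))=(-21) + (-46) + 80
= 13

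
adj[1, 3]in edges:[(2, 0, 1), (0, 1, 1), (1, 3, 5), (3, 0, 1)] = 5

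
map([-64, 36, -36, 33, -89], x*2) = [-128, 72, -72, 66, -178]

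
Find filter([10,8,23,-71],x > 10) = keep x where x > 10: 10✗, 8✗, 23✓, -71✗
= [23]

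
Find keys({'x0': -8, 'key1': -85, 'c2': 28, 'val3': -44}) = ['x0', 'key1', 'c2', 'val3']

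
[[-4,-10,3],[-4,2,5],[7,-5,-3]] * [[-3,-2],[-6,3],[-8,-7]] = [[48, -43], [-40, -21], [33, -8]]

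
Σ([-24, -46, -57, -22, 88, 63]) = 2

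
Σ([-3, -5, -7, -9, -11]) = -35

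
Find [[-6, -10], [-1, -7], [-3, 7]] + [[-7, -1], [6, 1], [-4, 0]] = [[-13, -11], [5, -6], [-7, 7]]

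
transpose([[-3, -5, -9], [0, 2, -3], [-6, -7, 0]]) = [[-3, 0, -6], [-5, 2, -7], [-9, -3, 0]]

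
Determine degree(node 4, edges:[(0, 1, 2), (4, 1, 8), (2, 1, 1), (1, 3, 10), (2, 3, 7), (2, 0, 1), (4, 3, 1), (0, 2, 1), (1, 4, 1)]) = incident: (4,1), (4,3), (1,4)
= 3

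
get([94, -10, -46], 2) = -46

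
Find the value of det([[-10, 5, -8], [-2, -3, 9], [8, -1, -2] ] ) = (1)*(-10)*det([[-3, 9], [-1, -2]]) + (-1)*(5)*det([[-2, 9], [8, -2]]) + (1)*(-8)*det([[-2, -3], [8, -1]])
= -150 + 340 + -208
= -18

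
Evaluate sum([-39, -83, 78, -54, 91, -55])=-62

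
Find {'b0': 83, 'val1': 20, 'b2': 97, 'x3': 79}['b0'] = 83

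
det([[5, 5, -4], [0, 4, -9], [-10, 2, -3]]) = (1)*(5)*det([[4, -9], [2, -3]]) + (-1)*(5)*det([[0, -9], [-10, -3]]) + (1)*(-4)*det([[0, 4], [-10, 2]])
= 30 + 450 + -160
= 320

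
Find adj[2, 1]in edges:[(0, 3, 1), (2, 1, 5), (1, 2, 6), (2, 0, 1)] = 5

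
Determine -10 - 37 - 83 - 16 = -146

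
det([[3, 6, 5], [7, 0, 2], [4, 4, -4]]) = (1)*(3)*det([[0, 2], [4, -4]]) + (-1)*(6)*det([[7, 2], [4, -4]]) + (1)*(5)*det([[7, 0], [4, 4]])
= -24 + 216 + 140
= 332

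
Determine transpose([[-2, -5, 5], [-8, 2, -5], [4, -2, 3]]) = [[-2, -8, 4], [-5, 2, -2], [5, -5, 3]]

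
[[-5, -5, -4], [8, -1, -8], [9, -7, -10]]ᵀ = [[-5, 8, 9], [-5, -1, -7], [-4, -8, -10]]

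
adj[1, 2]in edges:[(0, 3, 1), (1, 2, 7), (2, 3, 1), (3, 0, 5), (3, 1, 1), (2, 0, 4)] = 7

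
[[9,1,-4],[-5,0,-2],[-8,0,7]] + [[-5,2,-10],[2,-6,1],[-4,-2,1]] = [[4, 3, -14], [-3, -6, -1], [-12, -2, 8]]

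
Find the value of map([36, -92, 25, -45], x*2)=[72, -184, 50, -90]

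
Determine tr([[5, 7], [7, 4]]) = 9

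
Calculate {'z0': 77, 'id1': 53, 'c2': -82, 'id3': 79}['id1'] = 53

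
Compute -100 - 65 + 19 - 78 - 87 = -311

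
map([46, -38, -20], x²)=[2116, 1444, 400]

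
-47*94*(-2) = 8836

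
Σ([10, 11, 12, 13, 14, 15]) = 10 + 11 + 12 + 13 + 14 + 15
= 75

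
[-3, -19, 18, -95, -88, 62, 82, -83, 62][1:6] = [-19, 18, -95, -88, 62]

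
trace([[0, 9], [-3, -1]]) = -1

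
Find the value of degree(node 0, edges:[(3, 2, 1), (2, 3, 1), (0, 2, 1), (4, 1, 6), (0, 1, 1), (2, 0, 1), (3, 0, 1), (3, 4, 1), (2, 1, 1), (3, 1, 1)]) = 4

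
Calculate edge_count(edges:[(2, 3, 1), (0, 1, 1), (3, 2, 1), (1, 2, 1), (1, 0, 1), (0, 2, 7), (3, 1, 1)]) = 7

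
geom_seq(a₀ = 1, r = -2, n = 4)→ a_0 = 1*(-2)^0 = 1
a_1 = 1*(-2)^1 = -2
a_2 = 1*(-2)^2 = 4
...
= [1, -2, 4, -8]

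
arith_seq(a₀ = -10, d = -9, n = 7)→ [-10, -19, -28, -37, -46, -55, -64]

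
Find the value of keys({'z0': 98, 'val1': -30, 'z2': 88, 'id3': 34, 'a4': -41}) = ['z0', 'val1', 'z2', 'id3', 'a4']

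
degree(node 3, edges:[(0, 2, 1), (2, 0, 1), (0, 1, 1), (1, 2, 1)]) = 0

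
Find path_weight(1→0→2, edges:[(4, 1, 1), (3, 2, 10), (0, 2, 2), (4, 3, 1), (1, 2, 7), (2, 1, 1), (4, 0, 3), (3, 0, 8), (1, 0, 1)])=3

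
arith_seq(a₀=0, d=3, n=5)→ a_0 = 0 + 0*3 = 0
a_1 = 0 + 1*3 = 3
a_2 = 0 + 2*3 = 6
...
= [0, 3, 6, 9, 12]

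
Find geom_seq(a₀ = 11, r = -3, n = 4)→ [11, -33, 99, -297]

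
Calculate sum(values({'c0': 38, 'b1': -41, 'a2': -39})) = -42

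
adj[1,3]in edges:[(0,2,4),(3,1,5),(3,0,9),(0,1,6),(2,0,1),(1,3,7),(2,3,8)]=7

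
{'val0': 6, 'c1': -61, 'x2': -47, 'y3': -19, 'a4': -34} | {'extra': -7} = {'val0': 6, 'c1': -61, 'x2': -47, 'y3': -19, 'a4': -34, 'extra': -7}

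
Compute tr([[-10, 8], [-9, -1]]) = -11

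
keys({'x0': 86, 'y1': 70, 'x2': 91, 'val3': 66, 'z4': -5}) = ['x0', 'y1', 'x2', 'val3', 'z4']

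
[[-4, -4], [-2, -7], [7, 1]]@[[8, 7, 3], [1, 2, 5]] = [[-36, -36, -32], [-23, -28, -41], [57, 51, 26]]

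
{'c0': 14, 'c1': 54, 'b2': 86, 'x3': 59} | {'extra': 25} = {'c0': 14, 'c1': 54, 'b2': 86, 'x3': 59, 'extra': 25}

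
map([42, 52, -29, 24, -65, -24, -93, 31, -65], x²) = (42)²=1764, (52)²=2704, (-29)²=841, (24)²=576, (-65)²=4225, (-24)²=576, (-93)²=8649, (31)²=961, (-65)²=4225
= [1764, 2704, 841, 576, 4225, 576, 8649, 961, 4225]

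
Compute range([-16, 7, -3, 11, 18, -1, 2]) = 34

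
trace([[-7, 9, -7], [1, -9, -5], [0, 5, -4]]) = diagonal: (-7) + (-9) + (-4)
= -20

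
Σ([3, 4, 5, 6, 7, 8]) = 33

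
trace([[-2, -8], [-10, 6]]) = diagonal: (-2) + 6
= 4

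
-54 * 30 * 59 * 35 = -3345300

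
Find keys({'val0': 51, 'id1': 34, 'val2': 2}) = ['val0', 'id1', 'val2']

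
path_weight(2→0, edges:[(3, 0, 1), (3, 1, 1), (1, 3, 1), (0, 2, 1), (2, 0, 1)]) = 1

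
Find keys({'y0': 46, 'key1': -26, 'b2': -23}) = ['y0', 'key1', 'b2']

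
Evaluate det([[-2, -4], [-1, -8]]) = (-2)*(-8) - (-4)*(-1)
= 12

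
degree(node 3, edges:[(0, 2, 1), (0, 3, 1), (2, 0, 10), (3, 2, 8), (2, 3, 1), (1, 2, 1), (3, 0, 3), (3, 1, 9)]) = 5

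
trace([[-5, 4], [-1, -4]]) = diagonal: (-5) + (-4)
= -9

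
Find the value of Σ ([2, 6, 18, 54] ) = 2 + 6 + 18 + 54
= 80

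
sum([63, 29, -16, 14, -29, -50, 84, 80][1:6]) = slice → [29, -16, 14, -29, -50]
29 + (-16) + 14 + (-29) + (-50)
= -52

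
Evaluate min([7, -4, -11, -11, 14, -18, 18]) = -18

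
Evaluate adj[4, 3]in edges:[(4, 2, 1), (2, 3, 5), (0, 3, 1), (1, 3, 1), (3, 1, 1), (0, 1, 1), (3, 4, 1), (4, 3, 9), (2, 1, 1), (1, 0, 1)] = 9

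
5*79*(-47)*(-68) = 1262420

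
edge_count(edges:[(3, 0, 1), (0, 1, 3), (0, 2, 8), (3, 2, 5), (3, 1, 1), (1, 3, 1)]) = 6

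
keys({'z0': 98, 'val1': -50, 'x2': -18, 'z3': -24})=['z0', 'val1', 'x2', 'z3']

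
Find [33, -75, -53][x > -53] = [33]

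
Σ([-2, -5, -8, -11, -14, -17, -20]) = -77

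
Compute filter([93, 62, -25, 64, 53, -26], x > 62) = keep x where x > 62: 93✓, 62✗, -25✗, 64✓, 53✗, -26✗
= [93, 64]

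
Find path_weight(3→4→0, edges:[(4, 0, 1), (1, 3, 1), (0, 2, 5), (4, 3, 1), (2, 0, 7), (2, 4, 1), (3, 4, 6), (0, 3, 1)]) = 7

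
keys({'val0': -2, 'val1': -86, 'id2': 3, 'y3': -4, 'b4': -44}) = ['val0', 'val1', 'id2', 'y3', 'b4']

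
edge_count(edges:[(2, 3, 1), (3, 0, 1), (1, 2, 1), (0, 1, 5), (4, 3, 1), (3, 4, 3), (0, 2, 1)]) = 7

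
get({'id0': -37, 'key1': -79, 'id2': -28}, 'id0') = -37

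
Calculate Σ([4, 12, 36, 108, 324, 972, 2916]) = 4372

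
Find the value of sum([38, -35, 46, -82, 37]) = 38 + (-35) + 46 + (-82) + 37
= 4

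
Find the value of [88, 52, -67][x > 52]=[88]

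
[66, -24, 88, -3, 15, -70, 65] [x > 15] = [66, 88, 65]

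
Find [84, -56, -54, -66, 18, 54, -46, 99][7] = 99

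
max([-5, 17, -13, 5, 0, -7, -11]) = 17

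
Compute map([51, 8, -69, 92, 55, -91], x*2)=[102, 16, -138, 184, 110, -182]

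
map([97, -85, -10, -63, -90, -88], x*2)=[194, -170, -20, -126, -180, -176]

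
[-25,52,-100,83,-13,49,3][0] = -25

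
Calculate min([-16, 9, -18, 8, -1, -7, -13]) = -18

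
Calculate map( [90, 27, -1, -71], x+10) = [100, 37, 9, -61]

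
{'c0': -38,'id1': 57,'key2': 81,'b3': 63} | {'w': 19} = {'c0': -38, 'id1': 57, 'key2': 81, 'b3': 63, 'w': 19}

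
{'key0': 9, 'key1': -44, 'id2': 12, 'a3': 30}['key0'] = 9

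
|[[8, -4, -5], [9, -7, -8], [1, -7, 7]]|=(1)*(8)*det([[-7, -8], [-7, 7]]) + (-1)*(-4)*det([[9, -8], [1, 7]]) + (1)*(-5)*det([[9, -7], [1, -7]])
= -840 + 284 + 280
= -276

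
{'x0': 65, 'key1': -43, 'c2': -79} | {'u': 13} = {'x0': 65, 'key1': -43, 'c2': -79, 'u': 13}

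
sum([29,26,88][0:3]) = 143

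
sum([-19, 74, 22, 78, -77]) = 78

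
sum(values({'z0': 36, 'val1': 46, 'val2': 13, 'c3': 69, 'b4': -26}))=138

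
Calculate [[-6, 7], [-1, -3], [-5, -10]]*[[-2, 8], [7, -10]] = [[61, -118], [-19, 22], [-60, 60]]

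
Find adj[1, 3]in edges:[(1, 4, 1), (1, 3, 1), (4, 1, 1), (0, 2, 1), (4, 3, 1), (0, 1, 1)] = 1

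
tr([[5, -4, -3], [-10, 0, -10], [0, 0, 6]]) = 11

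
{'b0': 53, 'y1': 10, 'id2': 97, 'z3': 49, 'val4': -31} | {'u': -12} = {'b0': 53, 'y1': 10, 'id2': 97, 'z3': 49, 'val4': -31, 'u': -12}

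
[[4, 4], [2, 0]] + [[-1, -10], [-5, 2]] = [[3, -6], [-3, 2]]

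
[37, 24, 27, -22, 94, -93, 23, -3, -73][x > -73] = [37, 24, 27, -22, 94, 23, -3]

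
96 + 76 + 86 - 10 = 248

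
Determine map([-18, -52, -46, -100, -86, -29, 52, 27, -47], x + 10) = [-8, -42, -36, -90, -76, -19, 62, 37, -37]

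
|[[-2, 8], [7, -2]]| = (-2)*(-2) - (8)*(7)
= -52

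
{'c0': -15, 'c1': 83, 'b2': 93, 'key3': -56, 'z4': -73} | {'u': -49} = {'c0': -15, 'c1': 83, 'b2': 93, 'key3': -56, 'z4': -73, 'u': -49}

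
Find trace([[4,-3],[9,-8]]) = diagonal: 4 + (-8)
= -4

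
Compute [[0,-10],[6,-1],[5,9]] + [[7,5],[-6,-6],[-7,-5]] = [[7, -5], [0, -7], [-2, 4]]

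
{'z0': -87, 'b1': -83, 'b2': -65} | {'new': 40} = {'z0': -87, 'b1': -83, 'b2': -65, 'new': 40}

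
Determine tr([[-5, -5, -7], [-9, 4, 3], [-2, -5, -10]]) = -11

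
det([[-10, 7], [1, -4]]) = 33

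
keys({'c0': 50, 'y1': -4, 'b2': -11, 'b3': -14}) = ['c0', 'y1', 'b2', 'b3']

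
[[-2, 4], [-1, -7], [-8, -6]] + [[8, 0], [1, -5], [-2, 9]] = [[6, 4], [0, -12], [-10, 3]]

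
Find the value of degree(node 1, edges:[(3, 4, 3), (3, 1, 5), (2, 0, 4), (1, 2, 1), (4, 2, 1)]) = 2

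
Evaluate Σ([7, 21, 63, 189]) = 280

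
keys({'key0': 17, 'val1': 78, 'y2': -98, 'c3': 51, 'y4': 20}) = ['key0', 'val1', 'y2', 'c3', 'y4']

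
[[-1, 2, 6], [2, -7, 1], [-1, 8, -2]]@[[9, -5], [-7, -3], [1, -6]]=[[-17, -37], [68, 5], [-67, -7]]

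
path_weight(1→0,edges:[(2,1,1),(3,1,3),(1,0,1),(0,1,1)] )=w(1→0)=1
= 1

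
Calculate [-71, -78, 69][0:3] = [-71, -78, 69]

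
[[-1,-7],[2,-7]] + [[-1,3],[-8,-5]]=[[-2, -4], [-6, -12]]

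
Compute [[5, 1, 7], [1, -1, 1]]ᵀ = [[5, 1], [1, -1], [7, 1]]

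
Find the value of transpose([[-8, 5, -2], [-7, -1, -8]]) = [[-8, -7], [5, -1], [-2, -8]]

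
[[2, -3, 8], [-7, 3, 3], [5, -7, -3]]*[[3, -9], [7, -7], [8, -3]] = C[0][0] = (2)*(3) + (-3)*(7) + (8)*(8) = 49
C[0][1] = (2)*(-9) + (-3)*(-7) + (8)*(-3) = -21
C[1][0] = (-7)*(3) + (3)*(7) + (3)*(8) = 24
C[1][1] = (-7)*(-9) + (3)*(-7) + (3)*(-3) = 33
C[2][0] = (5)*(3) + (-7)*(7) + (-3)*(8) = -58
C[2][1] = (5)*(-9) + (-7)*(-7) + (-3)*(-3) = 13
= [[49, -21], [24, 33], [-58, 13]]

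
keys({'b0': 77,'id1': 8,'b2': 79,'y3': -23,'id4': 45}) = ['b0', 'id1', 'b2', 'y3', 'id4']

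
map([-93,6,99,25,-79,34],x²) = [8649, 36, 9801, 625, 6241, 1156]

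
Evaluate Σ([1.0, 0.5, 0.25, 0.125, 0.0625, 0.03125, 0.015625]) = 1.0 + 0.5 + 0.25 + 0.125 + 0.0625 + 0.03125 + 0.015625
= 1.984375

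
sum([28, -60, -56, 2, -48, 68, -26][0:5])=slice → [28, -60, -56, 2, -48]
28 + (-60) + (-56) + 2 + (-48)
= -134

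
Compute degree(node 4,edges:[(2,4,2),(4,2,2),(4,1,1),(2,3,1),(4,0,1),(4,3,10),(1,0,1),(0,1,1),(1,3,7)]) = incident: (2,4), (4,2), (4,1), (4,0), (4,3)
= 5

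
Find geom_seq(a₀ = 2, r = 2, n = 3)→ [2, 4, 8]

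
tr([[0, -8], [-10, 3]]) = diagonal: 0 + 3
= 3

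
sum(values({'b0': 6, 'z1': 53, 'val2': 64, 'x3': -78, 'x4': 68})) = 113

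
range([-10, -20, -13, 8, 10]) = 30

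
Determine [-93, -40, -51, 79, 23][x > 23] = [79]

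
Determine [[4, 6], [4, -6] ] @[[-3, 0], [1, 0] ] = C[0][0] = (4)*(-3) + (6)*(1) = -6
C[0][1] = (4)*(0) + (6)*(0) = 0
C[1][0] = (4)*(-3) + (-6)*(1) = -18
C[1][1] = (4)*(0) + (-6)*(0) = 0
= [[-6, 0], [-18, 0]]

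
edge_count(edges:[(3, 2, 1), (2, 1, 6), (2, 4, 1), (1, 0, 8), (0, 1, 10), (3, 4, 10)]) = 6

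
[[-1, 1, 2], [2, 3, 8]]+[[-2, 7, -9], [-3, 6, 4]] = [[-3, 8, -7], [-1, 9, 12]]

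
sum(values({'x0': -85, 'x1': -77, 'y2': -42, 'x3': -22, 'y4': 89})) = -137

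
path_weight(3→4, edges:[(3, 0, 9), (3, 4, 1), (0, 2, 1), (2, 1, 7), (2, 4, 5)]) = w(3→4)=1
= 1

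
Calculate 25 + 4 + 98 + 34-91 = 70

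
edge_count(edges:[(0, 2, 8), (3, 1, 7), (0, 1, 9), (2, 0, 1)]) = 4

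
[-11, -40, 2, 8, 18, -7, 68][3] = 8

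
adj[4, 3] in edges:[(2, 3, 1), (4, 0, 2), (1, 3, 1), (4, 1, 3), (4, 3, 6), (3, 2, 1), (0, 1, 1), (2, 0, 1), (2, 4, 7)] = 6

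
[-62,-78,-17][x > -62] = [-17]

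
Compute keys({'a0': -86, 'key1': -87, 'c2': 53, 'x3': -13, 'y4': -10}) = ['a0', 'key1', 'c2', 'x3', 'y4']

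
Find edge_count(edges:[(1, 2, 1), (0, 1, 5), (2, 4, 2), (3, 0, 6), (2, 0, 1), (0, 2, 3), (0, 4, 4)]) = 7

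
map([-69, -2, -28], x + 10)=[-59, 8, -18]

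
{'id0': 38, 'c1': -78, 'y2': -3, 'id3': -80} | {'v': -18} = {'id0': 38, 'c1': -78, 'y2': -3, 'id3': -80, 'v': -18}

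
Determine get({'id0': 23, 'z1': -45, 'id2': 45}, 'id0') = 23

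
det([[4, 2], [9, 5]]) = (4)*(5) - (2)*(9)
= 2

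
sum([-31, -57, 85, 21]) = 18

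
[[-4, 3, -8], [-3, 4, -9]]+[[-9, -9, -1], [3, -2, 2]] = [[-13, -6, -9], [0, 2, -7]]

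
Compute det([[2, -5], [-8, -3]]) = (2)*(-3) - (-5)*(-8)
= -46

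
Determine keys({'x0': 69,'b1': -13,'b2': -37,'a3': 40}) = ['x0', 'b1', 'b2', 'a3']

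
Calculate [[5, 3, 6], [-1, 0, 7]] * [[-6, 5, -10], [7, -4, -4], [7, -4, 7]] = [[33, -11, -20], [55, -33, 59]]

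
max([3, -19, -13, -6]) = 3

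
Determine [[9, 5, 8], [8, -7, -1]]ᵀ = [[9, 8], [5, -7], [8, -1]]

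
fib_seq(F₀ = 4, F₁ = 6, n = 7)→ [4, 6, 10, 16, 26, 42, 68]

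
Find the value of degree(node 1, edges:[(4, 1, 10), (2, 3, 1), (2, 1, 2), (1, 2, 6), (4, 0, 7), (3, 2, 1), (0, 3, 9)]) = incident: (4,1), (2,1), (1,2)
= 3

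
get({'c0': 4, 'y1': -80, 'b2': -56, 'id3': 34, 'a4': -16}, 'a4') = -16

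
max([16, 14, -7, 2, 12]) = 16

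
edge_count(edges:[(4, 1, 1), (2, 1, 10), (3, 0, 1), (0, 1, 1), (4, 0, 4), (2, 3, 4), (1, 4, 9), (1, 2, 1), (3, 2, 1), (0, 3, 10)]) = 10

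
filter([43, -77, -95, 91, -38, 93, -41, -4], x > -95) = keep x where x > -95: 43✓, -77✓, -95✗, 91✓, -38✓, 93✓, -41✓, -4✓
= [43, -77, 91, -38, 93, -41, -4]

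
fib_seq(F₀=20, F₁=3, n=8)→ [20, 3, 23, 26, 49, 75, 124, 199]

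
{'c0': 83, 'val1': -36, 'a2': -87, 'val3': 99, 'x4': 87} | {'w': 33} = {'c0': 83, 'val1': -36, 'a2': -87, 'val3': 99, 'x4': 87, 'w': 33}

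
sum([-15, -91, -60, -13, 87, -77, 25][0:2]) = -106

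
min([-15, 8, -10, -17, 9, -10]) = -17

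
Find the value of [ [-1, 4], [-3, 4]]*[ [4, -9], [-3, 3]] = C[0][0] = (-1)*(4) + (4)*(-3) = -16
C[0][1] = (-1)*(-9) + (4)*(3) = 21
C[1][0] = (-3)*(4) + (4)*(-3) = -24
C[1][1] = (-3)*(-9) + (4)*(3) = 39
= [[-16, 21], [-24, 39]]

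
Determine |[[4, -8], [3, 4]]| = 40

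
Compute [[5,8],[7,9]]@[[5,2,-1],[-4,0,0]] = C[0][0] = (5)*(5) + (8)*(-4) = -7
C[0][1] = (5)*(2) + (8)*(0) = 10
C[0][2] = (5)*(-1) + (8)*(0) = -5
C[1][0] = (7)*(5) + (9)*(-4) = -1
C[1][1] = (7)*(2) + (9)*(0) = 14
C[1][2] = (7)*(-1) + (9)*(0) = -7
= [[-7, 10, -5], [-1, 14, -7]]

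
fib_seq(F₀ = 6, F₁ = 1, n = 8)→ [6, 1, 7, 8, 15, 23, 38, 61]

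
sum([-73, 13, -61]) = (-73) + 13 + (-61)
= -121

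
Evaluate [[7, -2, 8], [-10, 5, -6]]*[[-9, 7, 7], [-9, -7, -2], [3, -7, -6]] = C[0][0] = (7)*(-9) + (-2)*(-9) + (8)*(3) = -21
C[0][1] = (7)*(7) + (-2)*(-7) + (8)*(-7) = 7
C[0][2] = (7)*(7) + (-2)*(-2) + (8)*(-6) = 5
C[1][0] = (-10)*(-9) + (5)*(-9) + (-6)*(3) = 27
C[1][1] = (-10)*(7) + (5)*(-7) + (-6)*(-7) = -63
C[1][2] = (-10)*(7) + (5)*(-2) + (-6)*(-6) = -44
= [[-21, 7, 5], [27, -63, -44]]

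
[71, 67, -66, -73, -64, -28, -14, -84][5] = -28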